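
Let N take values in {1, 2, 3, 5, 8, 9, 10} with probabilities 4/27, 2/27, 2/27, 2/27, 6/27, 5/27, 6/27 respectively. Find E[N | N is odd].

5

P(N is odd) = 13/27.
Σ over the event: 1·4/27 + 3·2/27 + 5·2/27 + 9·5/27 = 65/27.
E[N | N is odd] = (65/27) / (13/27) = 5.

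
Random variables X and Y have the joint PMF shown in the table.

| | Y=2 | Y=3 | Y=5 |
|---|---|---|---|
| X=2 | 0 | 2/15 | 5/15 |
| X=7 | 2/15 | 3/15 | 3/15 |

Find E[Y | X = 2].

P(X = 2) = 7/15.
Summing Y·P(X=x,Y=y) over the conditioning event gives 31/15.
E[Y | X = 2] = (31/15) / (7/15) = 31/7.

31/7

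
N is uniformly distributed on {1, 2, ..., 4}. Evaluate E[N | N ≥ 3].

Given N ≥ 3, N is equally likely to be any of {3, 4}.
E[N | N ≥ 3] = (3 + 4) / 2 = 7/2.

7/2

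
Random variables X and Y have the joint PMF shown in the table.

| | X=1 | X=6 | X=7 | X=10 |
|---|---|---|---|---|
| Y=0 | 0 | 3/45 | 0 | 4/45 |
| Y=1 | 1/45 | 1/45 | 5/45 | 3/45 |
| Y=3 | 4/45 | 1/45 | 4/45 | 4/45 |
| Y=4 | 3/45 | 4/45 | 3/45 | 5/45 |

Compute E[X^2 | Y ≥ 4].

794/15

P(Y ≥ 4) = 1/3.
Σ X^2·P over the event = 1·(3/45) + 36·(4/45) + 49·(3/45) + 100·(5/45) = 794/45.
E[X^2 | Y ≥ 4] = (794/45) / (1/3) = 794/15.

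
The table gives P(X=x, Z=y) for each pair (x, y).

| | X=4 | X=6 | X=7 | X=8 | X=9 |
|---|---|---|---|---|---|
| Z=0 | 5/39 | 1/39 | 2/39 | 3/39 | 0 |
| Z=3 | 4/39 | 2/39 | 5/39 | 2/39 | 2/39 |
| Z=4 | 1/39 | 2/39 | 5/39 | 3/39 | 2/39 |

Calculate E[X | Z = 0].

P(Z = 0) = 11/39.
Σ X·P over the event = 4·(5/39) + 6·(1/39) + 7·(2/39) + 8·(3/39) = 64/39.
E[X | Z = 0] = (64/39) / (11/39) = 64/11.

64/11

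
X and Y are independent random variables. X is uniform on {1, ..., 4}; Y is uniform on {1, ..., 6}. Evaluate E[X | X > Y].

10/3

Outcomes with X > Y: (2,1), (3,1), (3,2), (4,1), (4,2), (4,3), each with probability 1/24.
E[X | X > Y] = (2 + 3 + 3 + 4 + 4 + 4) / 6 = 10/3.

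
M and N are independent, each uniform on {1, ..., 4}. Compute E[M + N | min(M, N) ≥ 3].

7

P(min(M, N) ≥ 3) = 1/4.
Summing (M+N)·P(x,y) over outcomes with min(M, N) ≥ 3 gives 7/4.
E[M + N | min(M, N) ≥ 3] = (7/4) / (1/4) = 7.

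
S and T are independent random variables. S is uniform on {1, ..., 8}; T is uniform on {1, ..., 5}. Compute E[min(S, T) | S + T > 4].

P(S + T > 4) = 17/20.
Summing min(S,T)·P(x,y) over outcomes with S + T > 4 gives 93/40.
E[min(S, T) | S + T > 4] = (93/40) / (17/20) = 93/34.

93/34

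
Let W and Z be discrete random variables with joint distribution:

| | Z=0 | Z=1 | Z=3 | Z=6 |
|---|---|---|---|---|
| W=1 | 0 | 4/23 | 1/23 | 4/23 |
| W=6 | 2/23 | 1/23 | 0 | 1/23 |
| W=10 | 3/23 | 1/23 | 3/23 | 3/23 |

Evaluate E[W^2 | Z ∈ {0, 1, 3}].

P(Z ∈ {0, 1, 3}) = 15/23.
Σ W^2·P over the event = 1·(4/23) + 1·(1/23) + 36·(2/23) + 36·(1/23) + 100·(3/23) + 100·(1/23) + 100·(3/23) = 813/23.
E[W^2 | Z ∈ {0, 1, 3}] = (813/23) / (15/23) = 271/5.

271/5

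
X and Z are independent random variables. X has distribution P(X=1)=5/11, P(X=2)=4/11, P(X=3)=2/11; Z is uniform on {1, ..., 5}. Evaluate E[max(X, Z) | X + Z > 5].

P(X + Z > 5) = 19/55.
Summing max(X,Z)·P(x,y) over outcomes with X + Z > 5 gives 17/11.
E[max(X, Z) | X + Z > 5] = (17/11) / (19/55) = 85/19.

85/19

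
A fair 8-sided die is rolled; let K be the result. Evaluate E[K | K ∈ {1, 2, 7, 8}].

P(K ∈ {1, 2, 7, 8}) = 1/2.
Σ over the event: 1·1/8 + 2·1/8 + 7·1/8 + 8·1/8 = 9/4.
E[K | K ∈ {1, 2, 7, 8}] = (9/4) / (1/2) = 9/2.

9/2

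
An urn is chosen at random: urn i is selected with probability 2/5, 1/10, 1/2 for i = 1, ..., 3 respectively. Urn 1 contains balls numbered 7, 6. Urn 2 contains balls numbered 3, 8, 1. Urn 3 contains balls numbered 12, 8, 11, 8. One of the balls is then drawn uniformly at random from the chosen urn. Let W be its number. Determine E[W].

E[W | urn 1] = (7+6)/2 = 13/2.
E[W | urn 2] = (3+8+1)/3 = 4.
E[W | urn 3] = (12+8+11+8)/4 = 39/4.
E[W] = (2/5)·(13/2) + (1/10)·(4) + (1/2)·(39/4) = 63/8.

63/8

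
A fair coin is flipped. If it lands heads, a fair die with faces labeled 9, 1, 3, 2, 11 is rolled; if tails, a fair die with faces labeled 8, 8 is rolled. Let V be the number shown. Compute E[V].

E[V | heads] = (9+1+3+2+11)/5 = 26/5.
E[V | tails] = (8+8)/2 = 8.
By the law of total expectation,
E[V] = (1/2)·(26/5) + (1/2)·(8) = 33/5.

33/5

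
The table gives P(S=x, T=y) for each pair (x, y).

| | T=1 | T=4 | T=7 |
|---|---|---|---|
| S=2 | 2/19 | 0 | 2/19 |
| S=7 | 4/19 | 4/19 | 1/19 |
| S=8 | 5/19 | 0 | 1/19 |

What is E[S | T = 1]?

72/11

P(T = 1) = 11/19.
Σ S·P over the event = 2·(2/19) + 7·(4/19) + 8·(5/19) = 72/19.
E[S | T = 1] = (72/19) / (11/19) = 72/11.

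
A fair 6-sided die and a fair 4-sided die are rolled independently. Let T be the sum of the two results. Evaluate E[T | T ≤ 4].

P(T ≤ 4) = 1/4.
Σ over the event: 2·1/24 + 3·1/12 + 4·1/8 = 5/6.
E[T | T ≤ 4] = (5/6) / (1/4) = 10/3.

10/3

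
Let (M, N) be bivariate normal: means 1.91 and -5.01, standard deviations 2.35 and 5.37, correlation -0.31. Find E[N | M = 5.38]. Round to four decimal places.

-7.4681

The regression of N on M has slope ρ·σ_N/σ_M and passes through (μ_M, μ_N).
E[N | M=5.38] = -5.01 + (-0.31)·(5.37/2.35)·(5.38 − (1.91)) = -5.01 + (-0.70838)·(3.47) = -7.4681.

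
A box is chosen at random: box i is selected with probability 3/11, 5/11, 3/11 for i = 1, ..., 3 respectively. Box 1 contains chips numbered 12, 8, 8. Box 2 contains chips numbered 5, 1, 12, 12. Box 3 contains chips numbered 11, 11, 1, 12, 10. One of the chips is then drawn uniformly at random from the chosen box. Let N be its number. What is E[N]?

185/22

E[N | box 1] = (12+8+8)/3 = 28/3.
E[N | box 2] = (5+1+12+12)/4 = 15/2.
E[N | box 3] = (11+11+1+12+10)/5 = 9.
E[N] = (3/11)·(28/3) + (5/11)·(15/2) + (3/11)·(9) = 185/22.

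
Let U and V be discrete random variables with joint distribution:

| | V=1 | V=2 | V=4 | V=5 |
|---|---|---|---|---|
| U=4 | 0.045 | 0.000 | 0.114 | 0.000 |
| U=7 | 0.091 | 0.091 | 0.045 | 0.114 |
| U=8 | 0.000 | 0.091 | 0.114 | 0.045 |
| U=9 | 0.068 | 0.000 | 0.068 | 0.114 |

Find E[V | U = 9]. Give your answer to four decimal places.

3.6400

P(U = 9) = 0.250.
Σ V·P over the event = 1·(0.068) + 4·(0.068) + 5·(0.114) = 0.910.
E[V | U = 9] = (0.910) / (0.250) = 3.6400.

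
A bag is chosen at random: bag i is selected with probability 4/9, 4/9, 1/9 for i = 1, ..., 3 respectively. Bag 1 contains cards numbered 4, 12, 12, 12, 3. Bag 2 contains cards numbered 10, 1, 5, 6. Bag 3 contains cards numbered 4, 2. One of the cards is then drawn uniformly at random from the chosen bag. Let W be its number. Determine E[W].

E[W | bag 1] = (4+12+12+12+3)/5 = 43/5.
E[W | bag 2] = (10+1+5+6)/4 = 11/2.
E[W | bag 3] = (4+2)/2 = 3.
By the law of total expectation,
E[W] = (4/9)·(43/5) + (4/9)·(11/2) + (1/9)·(3) = 33/5.

33/5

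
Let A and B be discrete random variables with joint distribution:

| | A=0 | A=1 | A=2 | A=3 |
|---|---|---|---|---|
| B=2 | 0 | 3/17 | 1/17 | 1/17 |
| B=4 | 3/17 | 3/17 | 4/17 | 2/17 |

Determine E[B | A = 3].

P(A = 3) = 3/17.
Summing B·P(A=x,B=y) over the conditioning event gives 10/17.
E[B | A = 3] = (10/17) / (3/17) = 10/3.

10/3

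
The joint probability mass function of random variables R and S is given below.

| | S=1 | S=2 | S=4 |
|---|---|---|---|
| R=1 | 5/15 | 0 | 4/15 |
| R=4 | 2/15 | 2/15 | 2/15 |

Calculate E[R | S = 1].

P(S = 1) = 7/15.
Σ R·P over the event = 1·(5/15) + 4·(2/15) = 13/15.
E[R | S = 1] = (13/15) / (7/15) = 13/7.

13/7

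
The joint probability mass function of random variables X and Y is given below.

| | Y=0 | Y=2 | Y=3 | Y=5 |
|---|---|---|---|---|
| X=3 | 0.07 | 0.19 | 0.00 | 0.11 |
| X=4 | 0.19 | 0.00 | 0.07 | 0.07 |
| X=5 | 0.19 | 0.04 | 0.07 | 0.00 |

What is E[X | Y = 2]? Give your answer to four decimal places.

P(Y = 2) = 0.23.
Σ X·P over the event = 3·(0.19) + 5·(0.04) = 0.77.
E[X | Y = 2] = (0.77) / (0.23) = 3.3478.

3.3478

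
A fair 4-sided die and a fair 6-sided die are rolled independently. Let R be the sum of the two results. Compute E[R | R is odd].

6

P(R is odd) = 1/2.
Σ over the event: 3·1/12 + 5·1/6 + 7·1/6 + 9·1/12 = 3.
E[R | R is odd] = (3) / (1/2) = 6.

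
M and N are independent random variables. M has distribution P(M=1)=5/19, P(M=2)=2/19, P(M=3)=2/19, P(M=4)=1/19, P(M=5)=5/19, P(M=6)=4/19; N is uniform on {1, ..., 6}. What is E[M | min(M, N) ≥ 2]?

9/2

P(min(M, N) ≥ 2) = 35/57.
Summing M·P(x,y) over outcomes with min(M, N) ≥ 2 gives 105/38.
E[M | min(M, N) ≥ 2] = (105/38) / (35/57) = 9/2.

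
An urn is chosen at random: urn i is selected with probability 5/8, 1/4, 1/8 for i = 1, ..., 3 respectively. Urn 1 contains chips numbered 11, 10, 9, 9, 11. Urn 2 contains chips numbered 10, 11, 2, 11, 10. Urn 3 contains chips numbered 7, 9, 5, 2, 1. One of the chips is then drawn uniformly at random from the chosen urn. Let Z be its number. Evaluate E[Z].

181/20

E[Z | urn 1] = (11+10+9+9+11)/5 = 10.
E[Z | urn 2] = (10+11+2+11+10)/5 = 44/5.
E[Z | urn 3] = (7+9+5+2+1)/5 = 24/5.
By the law of total expectation,
E[Z] = (5/8)·(10) + (1/4)·(44/5) + (1/8)·(24/5) = 181/20.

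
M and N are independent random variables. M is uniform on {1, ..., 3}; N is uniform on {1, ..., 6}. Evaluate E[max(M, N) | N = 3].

3

Outcomes with N = 3: (1,3), (2,3), (3,3), each with probability 1/18.
E[max(M, N) | N = 3] = (3 + 3 + 3) / 3 = 3.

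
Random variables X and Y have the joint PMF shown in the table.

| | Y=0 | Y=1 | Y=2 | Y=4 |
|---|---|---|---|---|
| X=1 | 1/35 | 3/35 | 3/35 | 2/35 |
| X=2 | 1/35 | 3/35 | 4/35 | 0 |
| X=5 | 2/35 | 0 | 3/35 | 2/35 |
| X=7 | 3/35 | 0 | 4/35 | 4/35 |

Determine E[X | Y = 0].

P(Y = 0) = 1/5.
Σ X·P over the event = 1·(1/35) + 2·(1/35) + 5·(2/35) + 7·(3/35) = 34/35.
E[X | Y = 0] = (34/35) / (1/5) = 34/7.

34/7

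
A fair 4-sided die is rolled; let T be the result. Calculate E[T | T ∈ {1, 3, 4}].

P(T ∈ {1, 3, 4}) = 3/4.
Σ over the event: 1·1/4 + 3·1/4 + 4·1/4 = 2.
E[T | T ∈ {1, 3, 4}] = (2) / (3/4) = 8/3.

8/3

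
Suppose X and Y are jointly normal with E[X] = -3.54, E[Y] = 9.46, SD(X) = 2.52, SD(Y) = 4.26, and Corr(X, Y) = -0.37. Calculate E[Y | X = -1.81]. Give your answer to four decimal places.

8.3779

The regression of Y on X has slope ρ·σ_Y/σ_X and passes through (μ_X, μ_Y).
E[Y | X=-1.81] = 9.46 + (-0.37)·(4.26/2.52)·(-1.81 − (-3.54)) = 9.46 + (-0.62548)·(1.73) = 8.3779.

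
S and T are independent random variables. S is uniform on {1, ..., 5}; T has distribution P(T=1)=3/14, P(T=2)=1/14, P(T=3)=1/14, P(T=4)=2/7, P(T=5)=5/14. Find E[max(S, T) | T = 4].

P(T = 4) = 2/7.
Summing max(S,T)·P(x,y) over outcomes with T = 4 gives 6/5.
E[max(S, T) | T = 4] = (6/5) / (2/7) = 21/5.

21/5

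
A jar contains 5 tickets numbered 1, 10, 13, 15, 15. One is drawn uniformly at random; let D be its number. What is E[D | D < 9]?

1

P(D < 9) = 1/5.
Σ over the event: 1·1/5 = 1/5.
E[D | D < 9] = (1/5) / (1/5) = 1.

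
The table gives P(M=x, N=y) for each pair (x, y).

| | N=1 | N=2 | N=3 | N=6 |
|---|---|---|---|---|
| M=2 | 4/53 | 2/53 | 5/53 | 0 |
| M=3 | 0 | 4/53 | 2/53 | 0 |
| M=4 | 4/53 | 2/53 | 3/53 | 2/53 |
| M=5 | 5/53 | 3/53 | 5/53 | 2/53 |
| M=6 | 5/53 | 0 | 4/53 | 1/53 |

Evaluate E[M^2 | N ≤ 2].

536/29

P(N ≤ 2) = 29/53.
Σ M^2·P over the event = 4·(4/53) + 4·(2/53) + 9·(4/53) + 16·(4/53) + 16·(2/53) + 25·(5/53) + 25·(3/53) + 36·(5/53) = 536/53.
E[M^2 | N ≤ 2] = (536/53) / (29/53) = 536/29.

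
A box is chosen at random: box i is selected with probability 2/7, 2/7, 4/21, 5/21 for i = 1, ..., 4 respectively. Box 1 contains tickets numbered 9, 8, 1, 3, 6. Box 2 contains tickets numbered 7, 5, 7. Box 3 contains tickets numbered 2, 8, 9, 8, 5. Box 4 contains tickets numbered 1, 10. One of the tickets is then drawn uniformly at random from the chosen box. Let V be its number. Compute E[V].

E[V | box 1] = (9+8+1+3+6)/5 = 27/5.
E[V | box 2] = (7+5+7)/3 = 19/3.
E[V | box 3] = (2+8+9+8+5)/5 = 32/5.
E[V | box 4] = (1+10)/2 = 11/2.
E[V] = (2/7)·(27/5) + (2/7)·(19/3) + (4/21)·(32/5) + (5/21)·(11/2) = 247/42.

247/42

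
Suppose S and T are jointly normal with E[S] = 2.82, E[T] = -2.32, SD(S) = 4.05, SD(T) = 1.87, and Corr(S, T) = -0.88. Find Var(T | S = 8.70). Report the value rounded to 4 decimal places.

The conditional variance in a bivariate normal is σ_T²(1 − ρ²), independent of x.
Var(T | S=8.70) = (1.87)²·(1 − (-0.88)²) = 3.4969·0.2256 = 0.7889.

0.7889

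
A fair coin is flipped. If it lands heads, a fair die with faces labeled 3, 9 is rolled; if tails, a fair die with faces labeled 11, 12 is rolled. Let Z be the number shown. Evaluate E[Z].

35/4

E[Z | heads] = (3+9)/2 = 6.
E[Z | tails] = (11+12)/2 = 23/2.
E[Z] = (1/2)·(6) + (1/2)·(23/2) = 35/4.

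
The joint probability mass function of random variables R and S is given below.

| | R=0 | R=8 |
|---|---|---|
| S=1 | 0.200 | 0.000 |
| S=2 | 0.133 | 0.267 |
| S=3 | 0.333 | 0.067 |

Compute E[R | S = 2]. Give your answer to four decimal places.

P(S = 2) = 0.400.
Σ R·P over the event = 0·(0.133) + 8·(0.267) = 2.136.
E[R | S = 2] = (2.136) / (0.400) = 5.3400.

5.3400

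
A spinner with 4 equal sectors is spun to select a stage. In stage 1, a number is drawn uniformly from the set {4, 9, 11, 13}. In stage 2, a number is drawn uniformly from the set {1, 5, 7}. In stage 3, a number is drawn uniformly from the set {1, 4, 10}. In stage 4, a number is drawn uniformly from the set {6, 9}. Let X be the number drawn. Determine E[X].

E[X | stage 1] = (4+9+11+13)/4 = 37/4.
E[X | stage 2] = (1+5+7)/3 = 13/3.
E[X | stage 3] = (1+4+10)/3 = 5.
E[X | stage 4] = (6+9)/2 = 15/2.
E[X] = (1/4)·(37/4) + (1/4)·(13/3) + (1/4)·(5) + (1/4)·(15/2) = 313/48.

313/48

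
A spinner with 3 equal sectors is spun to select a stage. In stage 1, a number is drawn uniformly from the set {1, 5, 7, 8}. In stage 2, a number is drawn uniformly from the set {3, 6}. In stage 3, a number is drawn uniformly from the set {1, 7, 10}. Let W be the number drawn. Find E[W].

E[W | stage 1] = (1+5+7+8)/4 = 21/4.
E[W | stage 2] = (3+6)/2 = 9/2.
E[W | stage 3] = (1+7+10)/3 = 6.
E[W] = (1/3)·(21/4) + (1/3)·(9/2) + (1/3)·(6) = 21/4.

21/4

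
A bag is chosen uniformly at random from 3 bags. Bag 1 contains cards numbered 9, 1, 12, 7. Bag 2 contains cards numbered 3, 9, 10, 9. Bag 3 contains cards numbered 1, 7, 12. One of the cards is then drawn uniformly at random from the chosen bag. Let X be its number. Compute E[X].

E[X | bag 1] = (9+1+12+7)/4 = 29/4.
E[X | bag 2] = (3+9+10+9)/4 = 31/4.
E[X | bag 3] = (1+7+12)/3 = 20/3.
E[X] = (1/3)·(29/4) + (1/3)·(31/4) + (1/3)·(20/3) = 65/9.

65/9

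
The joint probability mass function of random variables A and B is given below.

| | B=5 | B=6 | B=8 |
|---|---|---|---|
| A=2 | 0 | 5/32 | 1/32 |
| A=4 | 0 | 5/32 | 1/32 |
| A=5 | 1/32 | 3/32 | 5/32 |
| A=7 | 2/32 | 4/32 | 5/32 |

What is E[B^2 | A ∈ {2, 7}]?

758/17

P(A ∈ {2, 7}) = 17/32.
Σ B^2·P over the event = 36·(5/32) + 64·(1/32) + 25·(2/32) + 36·(4/32) + 64·(5/32) = 379/16.
E[B^2 | A ∈ {2, 7}] = (379/16) / (17/32) = 758/17.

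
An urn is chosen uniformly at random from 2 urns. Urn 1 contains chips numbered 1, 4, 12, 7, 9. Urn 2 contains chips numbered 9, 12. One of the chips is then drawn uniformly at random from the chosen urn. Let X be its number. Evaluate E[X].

E[X | urn 1] = (1+4+12+7+9)/5 = 33/5.
E[X | urn 2] = (9+12)/2 = 21/2.
E[X] = (1/2)·(33/5) + (1/2)·(21/2) = 171/20.

171/20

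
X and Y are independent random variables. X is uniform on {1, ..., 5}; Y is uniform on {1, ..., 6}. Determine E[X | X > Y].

Outcomes with X > Y: (2,1), (3,1), (3,2), (4,1), (4,2), (4,3), (5,1), (5,2), (5,3), (5,4), each with probability 1/30.
E[X | X > Y] = (2 + 3 + 3 + 4 + 4 + 4 + 5 + 5 + 5 + 5) / 10 = 4.

4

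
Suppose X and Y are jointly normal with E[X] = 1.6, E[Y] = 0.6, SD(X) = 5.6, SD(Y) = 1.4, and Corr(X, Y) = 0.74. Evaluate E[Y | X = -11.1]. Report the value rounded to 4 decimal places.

The regression of Y on X has slope ρ·σ_Y/σ_X and passes through (μ_X, μ_Y).
E[Y | X=-11.1] = 0.6 + (0.74)·(1.4/5.6)·(-11.1 − (1.6)) = 0.6 + (0.185)·(-12.7) = -1.7495.

-1.7495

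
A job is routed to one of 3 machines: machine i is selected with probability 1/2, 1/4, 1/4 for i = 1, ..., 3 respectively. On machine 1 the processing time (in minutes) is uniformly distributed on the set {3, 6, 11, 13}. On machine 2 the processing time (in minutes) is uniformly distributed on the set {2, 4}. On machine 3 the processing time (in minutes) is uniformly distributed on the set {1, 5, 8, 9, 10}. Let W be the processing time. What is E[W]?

261/40

E[W | machine 1] = (3+6+11+13)/4 = 33/4.
E[W | machine 2] = (2+4)/2 = 3.
E[W | machine 3] = (1+5+8+9+10)/5 = 33/5.
E[W] = (1/2)·(33/4) + (1/4)·(3) + (1/4)·(33/5) = 261/40.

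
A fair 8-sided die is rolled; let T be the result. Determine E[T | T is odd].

4

Given T is odd, T is equally likely to be any of {1, 3, 5, 7}.
E[T | T is odd] = (1 + 3 + 5 + 7) / 4 = 4.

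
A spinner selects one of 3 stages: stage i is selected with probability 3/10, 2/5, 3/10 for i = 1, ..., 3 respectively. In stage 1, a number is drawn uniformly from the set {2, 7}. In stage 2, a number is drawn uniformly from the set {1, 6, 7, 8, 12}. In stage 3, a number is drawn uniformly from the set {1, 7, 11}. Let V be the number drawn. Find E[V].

E[V | stage 1] = (2+7)/2 = 9/2.
E[V | stage 2] = (1+6+7+8+12)/5 = 34/5.
E[V | stage 3] = (1+7+11)/3 = 19/3.
E[V] = (3/10)·(9/2) + (2/5)·(34/5) + (3/10)·(19/3) = 597/100.

597/100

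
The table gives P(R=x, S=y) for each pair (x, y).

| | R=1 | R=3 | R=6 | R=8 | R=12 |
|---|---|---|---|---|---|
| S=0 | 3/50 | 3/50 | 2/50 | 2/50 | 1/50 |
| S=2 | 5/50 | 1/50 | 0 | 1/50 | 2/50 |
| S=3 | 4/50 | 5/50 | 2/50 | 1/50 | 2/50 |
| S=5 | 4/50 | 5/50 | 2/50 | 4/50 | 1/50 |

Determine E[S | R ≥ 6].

14/5

P(R ≥ 6) = 2/5.
Summing S·P(R=x,S=y) over the conditioning event gives 28/25.
E[S | R ≥ 6] = (28/25) / (2/5) = 14/5.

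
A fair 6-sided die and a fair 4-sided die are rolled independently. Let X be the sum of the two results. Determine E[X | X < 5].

10/3

P(X < 5) = 1/4.
Σ over the event: 2·1/24 + 3·1/12 + 4·1/8 = 5/6.
E[X | X < 5] = (5/6) / (1/4) = 10/3.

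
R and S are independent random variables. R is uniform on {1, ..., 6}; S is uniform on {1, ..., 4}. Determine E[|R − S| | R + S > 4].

P(R + S > 4) = 3/4.
Summing |R−S|·P(x,y) over outcomes with R + S > 4 gives 19/12.
E[|R − S| | R + S > 4] = (19/12) / (3/4) = 19/9.

19/9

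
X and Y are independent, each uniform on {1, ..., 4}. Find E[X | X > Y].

P(X > Y) = 3/8.
Summing X·P(x,y) over outcomes with X > Y gives 5/4.
E[X | X > Y] = (5/4) / (3/8) = 10/3.

10/3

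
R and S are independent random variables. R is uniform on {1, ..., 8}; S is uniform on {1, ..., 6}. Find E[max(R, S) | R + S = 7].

Outcomes with R + S = 7: (1,6), (2,5), (3,4), (4,3), (5,2), (6,1), each with probability 1/48.
E[max(R, S) | R + S = 7] = (6 + 5 + 4 + 4 + 5 + 6) / 6 = 5.

5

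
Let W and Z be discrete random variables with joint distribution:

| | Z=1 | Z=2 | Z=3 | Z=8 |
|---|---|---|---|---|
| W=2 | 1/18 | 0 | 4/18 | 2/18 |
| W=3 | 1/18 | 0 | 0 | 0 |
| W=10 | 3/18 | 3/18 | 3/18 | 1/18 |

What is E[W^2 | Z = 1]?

P(Z = 1) = 5/18.
Σ W^2·P over the event = 4·(1/18) + 9·(1/18) + 100·(3/18) = 313/18.
E[W^2 | Z = 1] = (313/18) / (5/18) = 313/5.

313/5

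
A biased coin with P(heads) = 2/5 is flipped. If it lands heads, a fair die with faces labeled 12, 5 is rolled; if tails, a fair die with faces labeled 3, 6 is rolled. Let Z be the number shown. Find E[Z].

E[Z | heads] = (12+5)/2 = 17/2.
E[Z | tails] = (3+6)/2 = 9/2.
By the law of total expectation,
E[Z] = (2/5)·(17/2) + (3/5)·(9/2) = 61/10.

61/10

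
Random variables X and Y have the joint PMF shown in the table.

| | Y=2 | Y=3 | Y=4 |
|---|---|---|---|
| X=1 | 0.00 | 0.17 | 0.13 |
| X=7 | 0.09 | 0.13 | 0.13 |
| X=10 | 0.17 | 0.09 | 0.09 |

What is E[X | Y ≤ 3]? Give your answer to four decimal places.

6.6308

P(Y ≤ 3) = 0.65.
Σ X·P over the event = 1·(0.17) + 7·(0.09) + 7·(0.13) + 10·(0.17) + 10·(0.09) = 4.31.
E[X | Y ≤ 3] = (4.31) / (0.65) = 6.6308.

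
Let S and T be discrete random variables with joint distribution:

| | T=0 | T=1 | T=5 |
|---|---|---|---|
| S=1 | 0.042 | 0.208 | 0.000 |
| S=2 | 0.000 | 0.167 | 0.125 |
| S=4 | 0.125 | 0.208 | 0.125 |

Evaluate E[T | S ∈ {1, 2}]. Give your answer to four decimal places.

1.8450

P(S ∈ {1, 2}) = 0.542.
Σ T·P over the event = 0·(0.042) + 1·(0.208) + 1·(0.167) + 5·(0.125) = 1.000.
E[T | S ∈ {1, 2}] = (1.000) / (0.542) = 1.8450.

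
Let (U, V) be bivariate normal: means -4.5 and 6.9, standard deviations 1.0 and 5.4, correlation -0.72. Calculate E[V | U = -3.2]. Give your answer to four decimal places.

1.8456

For a bivariate normal, E[V | U=x] = μ_V + ρ·(σ_V/σ_U)·(x − μ_U).
E[V | U=-3.2] = 6.9 + (-0.72)·(5.4/1.0)·(-3.2 − (-4.5)) = 6.9 + (-3.888)·(1.3) = 1.8456.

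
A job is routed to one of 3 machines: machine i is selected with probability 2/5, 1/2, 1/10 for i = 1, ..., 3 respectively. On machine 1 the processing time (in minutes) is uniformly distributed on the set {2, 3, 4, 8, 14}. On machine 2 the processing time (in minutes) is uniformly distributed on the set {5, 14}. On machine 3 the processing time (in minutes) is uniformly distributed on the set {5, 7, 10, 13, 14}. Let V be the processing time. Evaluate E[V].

821/100

E[V | machine 1] = (2+3+4+8+14)/5 = 31/5.
E[V | machine 2] = (5+14)/2 = 19/2.
E[V | machine 3] = (5+7+10+13+14)/5 = 49/5.
By the law of total expectation,
E[V] = (2/5)·(31/5) + (1/2)·(19/2) + (1/10)·(49/5) = 821/100.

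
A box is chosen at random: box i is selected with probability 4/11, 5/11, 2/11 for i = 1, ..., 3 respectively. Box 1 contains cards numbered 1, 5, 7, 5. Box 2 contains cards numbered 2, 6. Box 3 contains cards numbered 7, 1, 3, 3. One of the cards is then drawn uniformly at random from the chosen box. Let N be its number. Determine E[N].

E[N | box 1] = (1+5+7+5)/4 = 9/2.
E[N | box 2] = (2+6)/2 = 4.
E[N | box 3] = (7+1+3+3)/4 = 7/2.
E[N] = (4/11)·(9/2) + (5/11)·(4) + (2/11)·(7/2) = 45/11.

45/11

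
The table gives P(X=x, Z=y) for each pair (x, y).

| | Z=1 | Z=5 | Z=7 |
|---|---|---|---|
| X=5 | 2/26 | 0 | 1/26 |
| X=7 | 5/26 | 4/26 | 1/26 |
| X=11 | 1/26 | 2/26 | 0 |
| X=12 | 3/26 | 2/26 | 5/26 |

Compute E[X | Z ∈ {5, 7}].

146/15

P(Z ∈ {5, 7}) = 15/26.
Σ X·P over the event = 5·(1/26) + 7·(4/26) + 7·(1/26) + 11·(2/26) + 12·(2/26) + 12·(5/26) = 73/13.
E[X | Z ∈ {5, 7}] = (73/13) / (15/26) = 146/15.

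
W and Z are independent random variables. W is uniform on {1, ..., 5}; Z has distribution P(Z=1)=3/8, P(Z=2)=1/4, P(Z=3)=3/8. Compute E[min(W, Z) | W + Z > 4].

P(W + Z > 4) = 3/5.
Summing min(W,Z)·P(x,y) over outcomes with W + Z > 4 gives 51/40.
E[min(W, Z) | W + Z > 4] = (51/40) / (3/5) = 17/8.

17/8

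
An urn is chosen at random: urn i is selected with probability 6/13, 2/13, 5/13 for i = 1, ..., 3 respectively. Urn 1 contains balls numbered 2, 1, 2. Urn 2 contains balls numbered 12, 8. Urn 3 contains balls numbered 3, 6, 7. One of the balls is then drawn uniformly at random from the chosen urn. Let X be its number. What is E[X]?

E[X | urn 1] = (2+1+2)/3 = 5/3.
E[X | urn 2] = (12+8)/2 = 10.
E[X | urn 3] = (3+6+7)/3 = 16/3.
E[X] = (6/13)·(5/3) + (2/13)·(10) + (5/13)·(16/3) = 170/39.

170/39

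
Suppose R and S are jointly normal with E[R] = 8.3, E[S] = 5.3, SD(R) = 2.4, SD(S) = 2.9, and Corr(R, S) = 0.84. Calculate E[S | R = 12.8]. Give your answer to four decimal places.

9.8675

For a bivariate normal, E[S | R=x] = μ_S + ρ·(σ_S/σ_R)·(x − μ_R).
E[S | R=12.8] = 5.3 + (0.84)·(2.9/2.4)·(12.8 − (8.3)) = 5.3 + (1.015)·(4.5) = 9.8675.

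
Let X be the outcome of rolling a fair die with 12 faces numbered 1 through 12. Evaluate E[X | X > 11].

12

Given X > 11, X is equally likely to be any of {12}.
E[X | X > 11] = (12) / 1 = 12.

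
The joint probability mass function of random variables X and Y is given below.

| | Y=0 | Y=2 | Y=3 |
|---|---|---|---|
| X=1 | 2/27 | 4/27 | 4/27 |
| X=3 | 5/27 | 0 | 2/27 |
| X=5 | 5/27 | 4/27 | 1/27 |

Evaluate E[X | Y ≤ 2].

P(Y ≤ 2) = 20/27.
Σ X·P over the event = 1·(2/27) + 1·(4/27) + 3·(5/27) + 5·(5/27) + 5·(4/27) = 22/9.
E[X | Y ≤ 2] = (22/9) / (20/27) = 33/10.

33/10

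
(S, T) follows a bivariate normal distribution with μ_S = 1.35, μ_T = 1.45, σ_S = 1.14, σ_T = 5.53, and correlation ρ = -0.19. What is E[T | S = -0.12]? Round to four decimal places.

For a bivariate normal, E[T | S=x] = μ_T + ρ·(σ_T/σ_S)·(x − μ_S).
E[T | S=-0.12] = 1.45 + (-0.19)·(5.53/1.14)·(-0.12 − (1.35)) = 1.45 + (-0.92167)·(-1.47) = 2.8049.

2.8049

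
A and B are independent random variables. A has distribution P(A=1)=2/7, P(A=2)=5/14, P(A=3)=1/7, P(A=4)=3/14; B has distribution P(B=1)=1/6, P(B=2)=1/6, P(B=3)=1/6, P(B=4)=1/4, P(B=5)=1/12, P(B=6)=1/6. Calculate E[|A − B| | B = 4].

12/7

P(B = 4) = 1/4.
Summing |A−B|·P(x,y) over outcomes with B = 4 gives 3/7.
E[|A − B| | B = 4] = (3/7) / (1/4) = 12/7.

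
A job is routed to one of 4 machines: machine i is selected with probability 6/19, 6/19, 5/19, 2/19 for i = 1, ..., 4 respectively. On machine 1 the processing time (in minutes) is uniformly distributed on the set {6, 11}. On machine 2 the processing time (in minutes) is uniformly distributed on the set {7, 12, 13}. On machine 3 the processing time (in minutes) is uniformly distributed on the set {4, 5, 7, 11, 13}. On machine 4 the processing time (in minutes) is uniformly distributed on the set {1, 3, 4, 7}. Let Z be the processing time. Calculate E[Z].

E[Z | machine 1] = (6+11)/2 = 17/2.
E[Z | machine 2] = (7+12+13)/3 = 32/3.
E[Z | machine 3] = (4+5+7+11+13)/5 = 8.
E[Z | machine 4] = (1+3+4+7)/4 = 15/4.
By the law of total expectation,
E[Z] = (6/19)·(17/2) + (6/19)·(32/3) + (5/19)·(8) + (2/19)·(15/4) = 325/38.

325/38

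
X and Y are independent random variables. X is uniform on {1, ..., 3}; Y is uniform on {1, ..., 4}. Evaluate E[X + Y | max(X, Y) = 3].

24/5

Outcomes with max(X, Y) = 3: (1,3), (2,3), (3,1), (3,2), (3,3), each with probability 1/12.
E[X + Y | max(X, Y) = 3] = (4 + 5 + 4 + 5 + 6) / 5 = 24/5.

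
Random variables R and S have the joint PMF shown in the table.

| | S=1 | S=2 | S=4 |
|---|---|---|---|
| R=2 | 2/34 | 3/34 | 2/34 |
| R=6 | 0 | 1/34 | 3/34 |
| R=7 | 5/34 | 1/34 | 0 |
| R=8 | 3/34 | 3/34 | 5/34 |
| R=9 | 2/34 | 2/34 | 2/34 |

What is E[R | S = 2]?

61/10

P(S = 2) = 5/17.
Σ R·P over the event = 2·(3/34) + 6·(1/34) + 7·(1/34) + 8·(3/34) + 9·(2/34) = 61/34.
E[R | S = 2] = (61/34) / (5/17) = 61/10.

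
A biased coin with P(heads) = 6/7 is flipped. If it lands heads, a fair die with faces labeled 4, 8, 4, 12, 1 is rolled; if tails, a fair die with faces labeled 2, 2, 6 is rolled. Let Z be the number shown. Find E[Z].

572/105

E[Z | heads] = (4+8+4+12+1)/5 = 29/5.
E[Z | tails] = (2+2+6)/3 = 10/3.
E[Z] = (6/7)·(29/5) + (1/7)·(10/3) = 572/105.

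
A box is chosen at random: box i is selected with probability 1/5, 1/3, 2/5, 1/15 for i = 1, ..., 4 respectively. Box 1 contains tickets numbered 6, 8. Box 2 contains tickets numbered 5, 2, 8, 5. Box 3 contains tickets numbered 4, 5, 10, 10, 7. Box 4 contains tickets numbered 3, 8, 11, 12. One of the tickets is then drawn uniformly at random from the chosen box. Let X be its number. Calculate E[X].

977/150

E[X | box 1] = (6+8)/2 = 7.
E[X | box 2] = (5+2+8+5)/4 = 5.
E[X | box 3] = (4+5+10+10+7)/5 = 36/5.
E[X | box 4] = (3+8+11+12)/4 = 17/2.
E[X] = (1/5)·(7) + (1/3)·(5) + (2/5)·(36/5) + (1/15)·(17/2) = 977/150.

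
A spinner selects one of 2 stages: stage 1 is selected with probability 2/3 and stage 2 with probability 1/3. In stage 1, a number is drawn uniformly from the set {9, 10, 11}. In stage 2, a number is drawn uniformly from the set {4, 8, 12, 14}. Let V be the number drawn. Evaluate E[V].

E[V | stage 1] = (9+10+11)/3 = 10.
E[V | stage 2] = (4+8+12+14)/4 = 19/2.
By the law of total expectation,
E[V] = (2/3)·(10) + (1/3)·(19/2) = 59/6.

59/6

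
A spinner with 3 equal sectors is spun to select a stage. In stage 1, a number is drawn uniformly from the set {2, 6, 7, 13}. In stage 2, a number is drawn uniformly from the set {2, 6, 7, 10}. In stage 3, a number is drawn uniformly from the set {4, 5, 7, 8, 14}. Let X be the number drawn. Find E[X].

139/20

E[X | stage 1] = (2+6+7+13)/4 = 7.
E[X | stage 2] = (2+6+7+10)/4 = 25/4.
E[X | stage 3] = (4+5+7+8+14)/5 = 38/5.
E[X] = (1/3)·(7) + (1/3)·(25/4) + (1/3)·(38/5) = 139/20.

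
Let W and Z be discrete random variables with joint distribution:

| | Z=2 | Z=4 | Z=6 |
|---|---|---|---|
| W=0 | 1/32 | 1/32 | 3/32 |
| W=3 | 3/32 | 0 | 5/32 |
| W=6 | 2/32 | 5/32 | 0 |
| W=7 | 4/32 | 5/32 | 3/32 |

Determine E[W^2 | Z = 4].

425/11

P(Z = 4) = 11/32.
Σ W^2·P over the event = 0·(1/32) + 36·(5/32) + 49·(5/32) = 425/32.
E[W^2 | Z = 4] = (425/32) / (11/32) = 425/11.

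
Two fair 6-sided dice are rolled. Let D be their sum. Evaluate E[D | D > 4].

P(D > 4) = 5/6.
Σ over the event: 5·1/9 + 6·5/36 + 7·1/6 + 8·5/36 + 9·1/9 + 10·1/12 + 11·1/18 + 12·1/36 = 58/9.
E[D | D > 4] = (58/9) / (5/6) = 116/15.

116/15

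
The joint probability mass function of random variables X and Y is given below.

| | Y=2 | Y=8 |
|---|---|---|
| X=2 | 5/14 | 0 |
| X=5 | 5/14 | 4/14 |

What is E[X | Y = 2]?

P(Y = 2) = 5/7.
Summing X·P(X=x,Y=y) over the conditioning event gives 5/2.
E[X | Y = 2] = (5/2) / (5/7) = 7/2.

7/2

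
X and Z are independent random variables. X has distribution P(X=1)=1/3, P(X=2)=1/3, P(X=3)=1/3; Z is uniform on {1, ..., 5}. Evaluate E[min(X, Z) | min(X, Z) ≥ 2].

P(min(X, Z) ≥ 2) = 8/15.
Summing min(X,Z)·P(x,y) over outcomes with min(X, Z) ≥ 2 gives 19/15.
E[min(X, Z) | min(X, Z) ≥ 2] = (19/15) / (8/15) = 19/8.

19/8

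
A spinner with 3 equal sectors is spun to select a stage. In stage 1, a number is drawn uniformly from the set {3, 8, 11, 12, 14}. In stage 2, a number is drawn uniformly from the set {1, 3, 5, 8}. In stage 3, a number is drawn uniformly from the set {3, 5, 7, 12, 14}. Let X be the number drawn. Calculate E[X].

147/20

E[X | stage 1] = (3+8+11+12+14)/5 = 48/5.
E[X | stage 2] = (1+3+5+8)/4 = 17/4.
E[X | stage 3] = (3+5+7+12+14)/5 = 41/5.
E[X] = (1/3)·(48/5) + (1/3)·(17/4) + (1/3)·(41/5) = 147/20.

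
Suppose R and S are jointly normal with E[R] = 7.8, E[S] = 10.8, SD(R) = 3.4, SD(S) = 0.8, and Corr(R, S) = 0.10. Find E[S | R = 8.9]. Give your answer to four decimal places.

10.8259

The regression of S on R has slope ρ·σ_S/σ_R and passes through (μ_R, μ_S).
E[S | R=8.9] = 10.8 + (0.10)·(0.8/3.4)·(8.9 − (7.8)) = 10.8 + (0.023529)·(1.1) = 10.8259.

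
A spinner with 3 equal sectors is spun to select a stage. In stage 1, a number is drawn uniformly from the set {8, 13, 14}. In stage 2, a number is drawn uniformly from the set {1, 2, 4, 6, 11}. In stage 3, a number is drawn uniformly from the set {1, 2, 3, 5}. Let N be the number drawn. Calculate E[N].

1153/180

E[N | stage 1] = (8+13+14)/3 = 35/3.
E[N | stage 2] = (1+2+4+6+11)/5 = 24/5.
E[N | stage 3] = (1+2+3+5)/4 = 11/4.
E[N] = (1/3)·(35/3) + (1/3)·(24/5) + (1/3)·(11/4) = 1153/180.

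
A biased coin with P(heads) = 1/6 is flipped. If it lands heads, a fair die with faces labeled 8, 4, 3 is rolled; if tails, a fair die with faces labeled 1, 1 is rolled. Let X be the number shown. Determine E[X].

5/3

E[X | heads] = (8+4+3)/3 = 5.
E[X | tails] = (1+1)/2 = 1.
E[X] = (1/6)·(5) + (5/6)·(1) = 5/3.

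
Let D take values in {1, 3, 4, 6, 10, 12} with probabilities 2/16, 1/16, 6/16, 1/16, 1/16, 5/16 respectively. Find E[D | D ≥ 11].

12

P(D ≥ 11) = 5/16.
Σ over the event: 12·5/16 = 15/4.
E[D | D ≥ 11] = (15/4) / (5/16) = 12.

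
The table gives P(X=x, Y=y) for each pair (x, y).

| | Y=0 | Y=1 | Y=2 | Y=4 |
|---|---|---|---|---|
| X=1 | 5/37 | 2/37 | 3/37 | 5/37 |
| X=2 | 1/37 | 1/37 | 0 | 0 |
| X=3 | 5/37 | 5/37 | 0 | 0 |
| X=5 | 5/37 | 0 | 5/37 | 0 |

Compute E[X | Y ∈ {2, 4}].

P(Y ∈ {2, 4}) = 13/37.
Σ X·P over the event = 1·(3/37) + 1·(5/37) + 5·(5/37) = 33/37.
E[X | Y ∈ {2, 4}] = (33/37) / (13/37) = 33/13.

33/13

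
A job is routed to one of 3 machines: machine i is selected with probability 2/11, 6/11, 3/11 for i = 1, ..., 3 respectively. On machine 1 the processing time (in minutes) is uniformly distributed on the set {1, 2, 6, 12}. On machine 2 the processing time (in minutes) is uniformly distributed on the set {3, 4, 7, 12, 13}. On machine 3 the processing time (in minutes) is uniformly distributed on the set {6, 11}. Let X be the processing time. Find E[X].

E[X | machine 1] = (1+2+6+12)/4 = 21/4.
E[X | machine 2] = (3+4+7+12+13)/5 = 39/5.
E[X | machine 3] = (6+11)/2 = 17/2.
By the law of total expectation,
E[X] = (2/11)·(21/4) + (6/11)·(39/5) + (3/11)·(17/2) = 414/55.

414/55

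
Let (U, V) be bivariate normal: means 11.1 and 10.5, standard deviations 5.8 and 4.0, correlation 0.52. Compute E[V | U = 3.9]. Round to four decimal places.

7.9179

The regression of V on U has slope ρ·σ_V/σ_U and passes through (μ_U, μ_V).
E[V | U=3.9] = 10.5 + (0.52)·(4.0/5.8)·(3.9 − (11.1)) = 10.5 + (0.35862)·(-7.2) = 7.9179.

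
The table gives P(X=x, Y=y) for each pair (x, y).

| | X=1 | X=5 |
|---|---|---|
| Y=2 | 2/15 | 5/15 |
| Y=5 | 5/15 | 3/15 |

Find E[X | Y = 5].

5/2

P(Y = 5) = 8/15.
Σ X·P over the event = 1·(5/15) + 5·(3/15) = 4/3.
E[X | Y = 5] = (4/3) / (8/15) = 5/2.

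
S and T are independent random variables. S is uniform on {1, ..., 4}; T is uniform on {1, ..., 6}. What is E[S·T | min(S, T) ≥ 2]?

P(min(S, T) ≥ 2) = 5/8.
Summing ST·P(x,y) over outcomes with min(S, T) ≥ 2 gives 15/2.
E[S·T | min(S, T) ≥ 2] = (15/2) / (5/8) = 12.

12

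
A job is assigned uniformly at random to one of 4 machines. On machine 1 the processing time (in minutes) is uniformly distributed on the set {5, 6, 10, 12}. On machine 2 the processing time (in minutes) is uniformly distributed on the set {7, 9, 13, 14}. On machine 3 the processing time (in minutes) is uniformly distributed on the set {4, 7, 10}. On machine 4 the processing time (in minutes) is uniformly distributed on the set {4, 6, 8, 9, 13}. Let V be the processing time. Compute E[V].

E[V | machine 1] = (5+6+10+12)/4 = 33/4.
E[V | machine 2] = (7+9+13+14)/4 = 43/4.
E[V | machine 3] = (4+7+10)/3 = 7.
E[V | machine 4] = (4+6+8+9+13)/5 = 8.
By the law of total expectation,
E[V] = (1/4)·(33/4) + (1/4)·(43/4) + (1/4)·(7) + (1/4)·(8) = 17/2.

17/2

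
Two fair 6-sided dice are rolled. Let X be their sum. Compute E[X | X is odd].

7

P(X is odd) = 1/2.
Σ over the event: 3·1/18 + 5·1/9 + 7·1/6 + 9·1/9 + 11·1/18 = 7/2.
E[X | X is odd] = (7/2) / (1/2) = 7.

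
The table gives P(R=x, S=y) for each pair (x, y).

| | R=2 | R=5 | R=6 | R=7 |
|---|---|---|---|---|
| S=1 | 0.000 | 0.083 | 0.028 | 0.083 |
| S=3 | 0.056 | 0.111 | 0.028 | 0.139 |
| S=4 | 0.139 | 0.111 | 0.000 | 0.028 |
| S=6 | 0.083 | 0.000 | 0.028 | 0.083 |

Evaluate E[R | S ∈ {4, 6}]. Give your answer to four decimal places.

4.1186

P(S ∈ {4, 6}) = 0.472.
Σ R·P over the event = 2·(0.139) + 2·(0.083) + 5·(0.111) + 6·(0.028) + 7·(0.028) + 7·(0.083) = 1.944.
E[R | S ∈ {4, 6}] = (1.944) / (0.472) = 4.1186.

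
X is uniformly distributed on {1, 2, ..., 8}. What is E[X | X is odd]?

Given X is odd, X is equally likely to be any of {1, 3, 5, 7}.
E[X | X is odd] = (1 + 3 + 5 + 7) / 4 = 4.

4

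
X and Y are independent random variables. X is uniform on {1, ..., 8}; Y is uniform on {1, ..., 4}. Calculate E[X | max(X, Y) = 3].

Outcomes with max(X, Y) = 3: (1,3), (2,3), (3,1), (3,2), (3,3), each with probability 1/32.
E[X | max(X, Y) = 3] = (1 + 2 + 3 + 3 + 3) / 5 = 12/5.

12/5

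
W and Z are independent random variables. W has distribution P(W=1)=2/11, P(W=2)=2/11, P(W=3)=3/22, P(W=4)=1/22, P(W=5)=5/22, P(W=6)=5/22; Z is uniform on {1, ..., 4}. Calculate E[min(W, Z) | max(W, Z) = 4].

P(max(W, Z) = 4) = 15/88.
Summing min(W,Z)·P(x,y) over outcomes with max(W, Z) = 4 gives 31/88.
E[min(W, Z) | max(W, Z) = 4] = (31/88) / (15/88) = 31/15.

31/15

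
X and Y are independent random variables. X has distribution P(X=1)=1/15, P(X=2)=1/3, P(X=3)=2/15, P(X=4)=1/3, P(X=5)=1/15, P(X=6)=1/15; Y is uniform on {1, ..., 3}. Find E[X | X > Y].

P(X > Y) = 2/3.
Summing X·P(x,y) over outcomes with X > Y gives 23/9.
E[X | X > Y] = (23/9) / (2/3) = 23/6.

23/6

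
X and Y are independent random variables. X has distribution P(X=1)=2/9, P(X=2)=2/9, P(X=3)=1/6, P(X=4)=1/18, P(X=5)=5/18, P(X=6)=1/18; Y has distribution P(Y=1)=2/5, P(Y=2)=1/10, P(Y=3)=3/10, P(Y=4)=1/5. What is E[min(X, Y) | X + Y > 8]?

P(X + Y > 8) = 1/12.
Summing min(X,Y)·P(x,y) over outcomes with X + Y > 8 gives 19/60.
E[min(X, Y) | X + Y > 8] = (19/60) / (1/12) = 19/5.

19/5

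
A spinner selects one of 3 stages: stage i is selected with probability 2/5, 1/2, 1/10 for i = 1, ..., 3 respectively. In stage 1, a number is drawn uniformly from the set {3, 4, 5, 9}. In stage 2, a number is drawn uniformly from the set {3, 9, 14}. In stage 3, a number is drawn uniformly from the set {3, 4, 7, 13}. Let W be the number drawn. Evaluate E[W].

E[W | stage 1] = (3+4+5+9)/4 = 21/4.
E[W | stage 2] = (3+9+14)/3 = 26/3.
E[W | stage 3] = (3+4+7+13)/4 = 27/4.
By the law of total expectation,
E[W] = (2/5)·(21/4) + (1/2)·(26/3) + (1/10)·(27/4) = 853/120.

853/120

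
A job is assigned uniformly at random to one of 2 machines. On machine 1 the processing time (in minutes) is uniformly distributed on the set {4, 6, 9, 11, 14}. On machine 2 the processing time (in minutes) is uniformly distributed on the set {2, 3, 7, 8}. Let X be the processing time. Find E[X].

69/10

E[X | machine 1] = (4+6+9+11+14)/5 = 44/5.
E[X | machine 2] = (2+3+7+8)/4 = 5.
By the law of total expectation,
E[X] = (1/2)·(44/5) + (1/2)·(5) = 69/10.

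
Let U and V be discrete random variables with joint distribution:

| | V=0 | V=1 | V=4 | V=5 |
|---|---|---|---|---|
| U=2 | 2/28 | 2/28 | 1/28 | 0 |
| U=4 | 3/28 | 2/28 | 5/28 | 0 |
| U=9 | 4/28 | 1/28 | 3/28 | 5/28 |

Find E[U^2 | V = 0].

P(V = 0) = 9/28.
Σ U^2·P over the event = 4·(2/28) + 16·(3/28) + 81·(4/28) = 95/7.
E[U^2 | V = 0] = (95/7) / (9/28) = 380/9.

380/9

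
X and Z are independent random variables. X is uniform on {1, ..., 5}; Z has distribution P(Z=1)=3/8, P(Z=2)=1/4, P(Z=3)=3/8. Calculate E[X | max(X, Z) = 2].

12/7

P(max(X, Z) = 2) = 7/40.
Summing X·P(x,y) over outcomes with max(X, Z) = 2 gives 3/10.
E[X | max(X, Z) = 2] = (3/10) / (7/40) = 12/7.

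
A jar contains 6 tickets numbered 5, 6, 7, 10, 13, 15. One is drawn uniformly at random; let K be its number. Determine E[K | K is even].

P(K is even) = 1/3.
Σ over the event: 6·1/6 + 10·1/6 = 8/3.
E[K | K is even] = (8/3) / (1/3) = 8.

8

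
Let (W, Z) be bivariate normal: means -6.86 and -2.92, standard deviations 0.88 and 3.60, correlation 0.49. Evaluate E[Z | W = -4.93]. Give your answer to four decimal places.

For a bivariate normal, E[Z | W=x] = μ_Z + ρ·(σ_Z/σ_W)·(x − μ_W).
E[Z | W=-4.93] = -2.92 + (0.49)·(3.60/0.88)·(-4.93 − (-6.86)) = -2.92 + (2.00455)·(1.93) = 0.9488.

0.9488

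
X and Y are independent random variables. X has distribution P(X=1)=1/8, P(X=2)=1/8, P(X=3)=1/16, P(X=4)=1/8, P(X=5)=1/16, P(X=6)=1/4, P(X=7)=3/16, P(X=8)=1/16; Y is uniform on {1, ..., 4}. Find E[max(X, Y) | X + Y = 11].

P(X + Y = 11) = 1/16.
Summing max(X,Y)·P(x,y) over outcomes with X + Y = 11 gives 29/64.
E[max(X, Y) | X + Y = 11] = (29/64) / (1/16) = 29/4.

29/4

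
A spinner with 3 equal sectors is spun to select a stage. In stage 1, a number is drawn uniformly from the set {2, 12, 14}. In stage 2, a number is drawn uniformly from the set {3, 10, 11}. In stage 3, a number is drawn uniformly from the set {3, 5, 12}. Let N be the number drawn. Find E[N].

E[N | stage 1] = (2+12+14)/3 = 28/3.
E[N | stage 2] = (3+10+11)/3 = 8.
E[N | stage 3] = (3+5+12)/3 = 20/3.
By the law of total expectation,
E[N] = (1/3)·(28/3) + (1/3)·(8) + (1/3)·(20/3) = 8.

8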